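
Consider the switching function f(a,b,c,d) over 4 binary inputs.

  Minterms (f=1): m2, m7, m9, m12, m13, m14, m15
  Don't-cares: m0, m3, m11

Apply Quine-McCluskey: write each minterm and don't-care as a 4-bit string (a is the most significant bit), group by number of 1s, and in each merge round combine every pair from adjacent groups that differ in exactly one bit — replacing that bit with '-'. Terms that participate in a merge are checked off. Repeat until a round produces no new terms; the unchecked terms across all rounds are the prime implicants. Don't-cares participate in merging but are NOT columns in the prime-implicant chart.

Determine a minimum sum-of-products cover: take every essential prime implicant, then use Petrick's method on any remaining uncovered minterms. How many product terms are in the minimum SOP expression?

[col 0] 0000*, 0010*, 0011*, 0111*, 1001*, 1011*, 1100*, 1101*, 1110*, 1111*
[col 1] -011*, -111*, 0-11*, 00-0, 001-, 1-01*, 1-11*, 10-1*, 11-0*, 11-1*, 110-*, 111-*
[col 2] --11, 1--1, 11--
Prime implicants: --11, 00-0, 001-, 1--1, 11--
PI chart (minterm → PIs covering it):
  2 | 00-0,001-
  7 | --11  (sole → essential)
  9 | 1--1  (sole → essential)
  12 | 11--  (sole → essential)
  13 | 1--1,11--
  14 | 11--  (sole → essential)
  15 | --11,1--1,11--
Essential prime implicants: --11, 1--1, 11--
Petrick residual → 00-0
Minimum SOP uses 4 PIs: cd + a'b'd' + ad + ab

4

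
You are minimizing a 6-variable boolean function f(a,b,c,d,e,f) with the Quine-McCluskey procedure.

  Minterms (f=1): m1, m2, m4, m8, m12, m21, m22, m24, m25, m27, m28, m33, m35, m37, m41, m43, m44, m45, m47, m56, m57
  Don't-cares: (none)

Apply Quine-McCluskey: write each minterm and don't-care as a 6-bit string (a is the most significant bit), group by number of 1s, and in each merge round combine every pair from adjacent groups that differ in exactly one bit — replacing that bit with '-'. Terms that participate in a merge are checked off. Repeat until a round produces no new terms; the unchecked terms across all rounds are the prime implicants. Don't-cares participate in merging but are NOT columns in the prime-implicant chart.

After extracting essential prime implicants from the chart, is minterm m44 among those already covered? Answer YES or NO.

[col 0] 000001*, 000010, 000100*, 001000*, 001100*, 010101, 010110, 011000*, 011001*, 011011*, 011100*, 100001*, 100011*, 100101*, 101001*, 101011*, 101100*, 101101*, 101111*, 111000*, 111001*
[col 1] -00001, -01100, -11000*, -11001*, 0-1000*, 0-1100*, 00-100, 001-00*, 011-00*, 0110-1, 01100-*, 1-1001, 10-001*, 10-011*, 10-101*, 100-01*, 1000-1*, 101-01*, 101-11*, 1010-1*, 1011-1*, 10110-, 11100-*
[col 2] -1100-, 0-1-00, 10--01, 10-0-1, 101--1
Prime implicants: -00001, -01100, -1100-, 0-1-00, 00-100, 000010, 010101, 010110, 0110-1, 1-1001, 10--01, 10-0-1, 101--1, 10110-
PI chart (minterm → PIs covering it):
  1 | -00001  (sole → essential)
  2 | 000010  (sole → essential)
  4 | 00-100  (sole → essential)
  8 | 0-1-00  (sole → essential)
  12 | -01100,0-1-00,00-100
  21 | 010101  (sole → essential)
  22 | 010110  (sole → essential)
  24 | -1100-,0-1-00
  25 | -1100-,0110-1
  27 | 0110-1  (sole → essential)
  28 | 0-1-00  (sole → essential)
  33 | -00001,10--01,10-0-1
  35 | 10-0-1  (sole → essential)
  37 | 10--01  (sole → essential)
  41 | 1-1001,10--01,10-0-1,101--1
  43 | 10-0-1,101--1
  44 | -01100,10110-
  45 | 10--01,101--1,10110-
  47 | 101--1  (sole → essential)
  56 | -1100-  (sole → essential)
  57 | -1100-,1-1001
Essential prime implicants: -00001, -1100-, 0-1-00, 00-100, 000010, 010101, 010110, 0110-1, 10--01, 10-0-1, 101--1

NO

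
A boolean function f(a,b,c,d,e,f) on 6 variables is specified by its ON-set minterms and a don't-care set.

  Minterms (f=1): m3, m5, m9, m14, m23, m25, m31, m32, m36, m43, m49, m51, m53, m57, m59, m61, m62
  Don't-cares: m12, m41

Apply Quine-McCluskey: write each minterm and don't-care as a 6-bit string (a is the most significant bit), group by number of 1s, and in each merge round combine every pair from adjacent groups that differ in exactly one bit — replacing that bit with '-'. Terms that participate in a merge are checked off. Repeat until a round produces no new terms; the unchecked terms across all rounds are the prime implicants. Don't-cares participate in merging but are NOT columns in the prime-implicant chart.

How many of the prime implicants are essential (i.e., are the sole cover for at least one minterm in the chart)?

[col 0] 000011, 000101, 001001*, 001100*, 001110*, 010111*, 011001*, 011111*, 100000*, 100100*, 101001*, 101011*, 110001*, 110011*, 110101*, 111001*, 111011*, 111101*, 111110
[col 1] -01001*, -11001*, 0-1001*, 0011-0, 01-111, 1-1001*, 1-1011*, 100-00, 1010-1*, 11-001*, 11-011*, 11-101*, 110-01*, 1100-1*, 111-01*, 1110-1*
[col 2] --1001, 1-10-1, 11--01, 11-0-1
Prime implicants: --1001, 000011, 000101, 0011-0, 01-111, 1-10-1, 100-00, 11--01, 11-0-1, 111110
PI chart (minterm → PIs covering it):
  3 | 000011  (sole → essential)
  5 | 000101  (sole → essential)
  9 | --1001  (sole → essential)
  14 | 0011-0  (sole → essential)
  23 | 01-111  (sole → essential)
  25 | --1001  (sole → essential)
  31 | 01-111  (sole → essential)
  32 | 100-00  (sole → essential)
  36 | 100-00  (sole → essential)
  43 | 1-10-1  (sole → essential)
  49 | 11--01,11-0-1
  51 | 11-0-1  (sole → essential)
  53 | 11--01  (sole → essential)
  57 | --1001,1-10-1,11--01,11-0-1
  59 | 1-10-1,11-0-1
  61 | 11--01  (sole → essential)
  62 | 111110  (sole → essential)
Essential prime implicants: --1001, 000011, 000101, 0011-0, 01-111, 1-10-1, 100-00, 11--01, 11-0-1, 111110

10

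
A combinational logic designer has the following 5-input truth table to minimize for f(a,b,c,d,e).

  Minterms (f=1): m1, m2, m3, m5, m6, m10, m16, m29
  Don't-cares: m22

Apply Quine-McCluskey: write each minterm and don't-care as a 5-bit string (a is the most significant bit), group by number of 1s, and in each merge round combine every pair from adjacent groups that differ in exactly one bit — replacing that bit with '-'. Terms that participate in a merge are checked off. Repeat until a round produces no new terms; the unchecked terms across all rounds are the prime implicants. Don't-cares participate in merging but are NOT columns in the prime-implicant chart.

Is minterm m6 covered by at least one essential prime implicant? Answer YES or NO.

[col 0] 00001*, 00010*, 00011*, 00101*, 00110*, 01010*, 10000, 10110*, 11101
[col 1] -0110, 0-010, 00-01, 00-10, 000-1, 0001-
Prime implicants: -0110, 0-010, 00-01, 00-10, 000-1, 0001-, 10000, 11101
PI chart (minterm → PIs covering it):
  1 | 00-01,000-1
  2 | 0-010,00-10,0001-
  3 | 000-1,0001-
  5 | 00-01  (sole → essential)
  6 | -0110,00-10
  10 | 0-010  (sole → essential)
  16 | 10000  (sole → essential)
  29 | 11101  (sole → essential)
Essential prime implicants: 0-010, 00-01, 10000, 11101

NO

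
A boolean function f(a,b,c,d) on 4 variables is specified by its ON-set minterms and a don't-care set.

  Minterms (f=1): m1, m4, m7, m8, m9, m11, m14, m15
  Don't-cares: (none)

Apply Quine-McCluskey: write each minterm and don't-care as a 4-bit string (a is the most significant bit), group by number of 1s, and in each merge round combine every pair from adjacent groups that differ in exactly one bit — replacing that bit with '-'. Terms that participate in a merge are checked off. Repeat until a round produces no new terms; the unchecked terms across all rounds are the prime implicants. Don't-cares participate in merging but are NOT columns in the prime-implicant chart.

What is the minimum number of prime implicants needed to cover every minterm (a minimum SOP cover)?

6

size-2^0 implicants → 0001(✓)  0100  0111(✓)  1000(✓)  1001(✓)  1011(✓)  1110(✓)  1111(✓)
size-2^1 implicants → -001  -111  1-11  10-1  100-  111-
Unchecked terms (primes): -001, -111, 0100, 1-11, 10-1, 100-, 111-
Minterm coverage:
  m1 ⊆ -001 [E]
  m4 ⊆ 0100 [E]
  m7 ⊆ -111 [E]
  m8 ⊆ 100- [E]
  m9 ⊆ -001,10-1,100-
  m11 ⊆ 1-11,10-1
  m14 ⊆ 111- [E]
  m15 ⊆ -111,1-11,111-
E = {-001, -111, 0100, 100-, 111-}
Petrick residual → 1-11
Cover = b'c'd + bcd + a'bc'd' + acd + ab'c' + abc  |cover|=6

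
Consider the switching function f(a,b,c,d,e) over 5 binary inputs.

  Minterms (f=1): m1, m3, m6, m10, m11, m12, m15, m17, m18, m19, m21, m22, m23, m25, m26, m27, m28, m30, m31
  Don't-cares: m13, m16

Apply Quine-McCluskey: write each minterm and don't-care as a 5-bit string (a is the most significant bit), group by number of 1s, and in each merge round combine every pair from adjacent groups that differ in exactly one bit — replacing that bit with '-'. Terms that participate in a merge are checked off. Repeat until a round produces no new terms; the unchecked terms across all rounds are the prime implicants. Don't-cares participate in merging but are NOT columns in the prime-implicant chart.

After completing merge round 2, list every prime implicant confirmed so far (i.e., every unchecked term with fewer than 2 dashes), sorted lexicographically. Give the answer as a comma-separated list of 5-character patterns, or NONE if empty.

-0110, -1100, 011-1, 0110-, 111-0

[col 0] 00001*, 00011*, 00110*, 01010*, 01011*, 01100*, 01101*, 01111*, 10000*, 10001*, 10010*, 10011*, 10101*, 10110*, 10111*, 11001*, 11010*, 11011*, 11100*, 11110*, 11111*
[col 1] -0001*, -0011*, -0110, -1010*, -1011*, -1100, -1111*, 0-011*, 000-1*, 01-11*, 0101-*, 011-1, 0110-, 1-001*, 1-010*, 1-011*, 1-110*, 1-111*, 10-01*, 10-10*, 10-11*, 100-0*, 100-1*, 1000-*, 1001-*, 101-1*, 1011-*, 11-10*, 11-11*, 110-1*, 1101-*, 111-0, 1111-*
[col 2] --011, -00-1, -1-11, -101-, 1--10*, 1--11*, 1-0-1, 1-01-*, 1-11-*, 10--1, 10-1-*, 100--, 11-1-*
[col 3] 1--1-
Prime implicants: --011, -00-1, -0110, -1-11, -101-, -1100, 011-1, 0110-, 1--1-, 1-0-1, 10--1, 100--, 111-0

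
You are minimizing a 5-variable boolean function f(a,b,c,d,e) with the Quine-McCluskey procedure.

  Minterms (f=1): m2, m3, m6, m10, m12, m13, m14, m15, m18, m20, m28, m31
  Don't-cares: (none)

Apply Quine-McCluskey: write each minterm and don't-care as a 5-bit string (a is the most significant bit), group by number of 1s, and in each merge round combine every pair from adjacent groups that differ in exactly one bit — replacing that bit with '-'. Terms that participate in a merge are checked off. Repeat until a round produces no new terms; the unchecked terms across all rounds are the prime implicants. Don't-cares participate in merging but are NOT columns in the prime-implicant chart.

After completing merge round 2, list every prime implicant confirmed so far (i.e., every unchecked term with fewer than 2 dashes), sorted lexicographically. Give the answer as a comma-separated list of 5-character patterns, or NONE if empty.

size-2^0 implicants → 00010(✓)  00011(✓)  00110(✓)  01010(✓)  01100(✓)  01101(✓)  01110(✓)  01111(✓)  10010(✓)  10100(✓)  11100(✓)  11111(✓)
size-2^1 implicants → -0010  -1100  -1111  0-010(✓)  0-110(✓)  00-10(✓)  0001-  01-10(✓)  011-0(✓)  011-1(✓)  0110-(✓)  0111-(✓)  1-100
size-2^2 implicants → 0--10  011--
Unchecked terms (primes): -0010, -1100, -1111, 0--10, 0001-, 011--, 1-100

-0010, -1100, -1111, 0001-, 1-100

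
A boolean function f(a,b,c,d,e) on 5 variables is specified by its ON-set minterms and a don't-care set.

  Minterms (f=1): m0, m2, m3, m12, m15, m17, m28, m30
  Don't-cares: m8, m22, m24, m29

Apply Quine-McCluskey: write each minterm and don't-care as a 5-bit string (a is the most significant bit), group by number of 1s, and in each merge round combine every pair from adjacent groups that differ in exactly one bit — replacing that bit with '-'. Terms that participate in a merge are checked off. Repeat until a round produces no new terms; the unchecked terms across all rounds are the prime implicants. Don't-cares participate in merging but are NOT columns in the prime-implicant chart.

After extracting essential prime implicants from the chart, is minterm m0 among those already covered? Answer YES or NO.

NO

size-2^0 implicants → 00000(✓)  00010(✓)  00011(✓)  01000(✓)  01100(✓)  01111  10001  10110(✓)  11000(✓)  11100(✓)  11101(✓)  11110(✓)
size-2^1 implicants → -1000(✓)  -1100(✓)  0-000  000-0  0001-  01-00(✓)  1-110  11-00(✓)  111-0  1110-
size-2^2 implicants → -1-00
Unchecked terms (primes): -1-00, 0-000, 000-0, 0001-, 01111, 1-110, 10001, 111-0, 1110-
Minterm coverage:
  m0 ⊆ 0-000,000-0
  m2 ⊆ 000-0,0001-
  m3 ⊆ 0001- [E]
  m12 ⊆ -1-00 [E]
  m15 ⊆ 01111 [E]
  m17 ⊆ 10001 [E]
  m28 ⊆ -1-00,111-0,1110-
  m30 ⊆ 1-110,111-0
E = {-1-00, 0001-, 01111, 10001}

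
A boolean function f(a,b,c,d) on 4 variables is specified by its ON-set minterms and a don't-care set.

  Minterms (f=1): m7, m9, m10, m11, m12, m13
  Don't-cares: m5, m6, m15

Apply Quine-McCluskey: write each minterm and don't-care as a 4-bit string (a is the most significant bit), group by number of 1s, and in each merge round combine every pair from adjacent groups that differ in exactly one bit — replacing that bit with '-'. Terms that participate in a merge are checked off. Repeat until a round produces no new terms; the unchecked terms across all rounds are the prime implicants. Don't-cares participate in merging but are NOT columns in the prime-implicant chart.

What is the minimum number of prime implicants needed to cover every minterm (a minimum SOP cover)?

size-2^0 implicants → 0101(✓)  0110(✓)  0111(✓)  1001(✓)  1010(✓)  1011(✓)  1100(✓)  1101(✓)  1111(✓)
size-2^1 implicants → -101(✓)  -111(✓)  01-1(✓)  011-  1-01(✓)  1-11(✓)  10-1(✓)  101-  11-1(✓)  110-
size-2^2 implicants → -1-1  1--1
Unchecked terms (primes): -1-1, 011-, 1--1, 101-, 110-
Minterm coverage:
  m7 ⊆ -1-1,011-
  m9 ⊆ 1--1 [E]
  m10 ⊆ 101- [E]
  m11 ⊆ 1--1,101-
  m12 ⊆ 110- [E]
  m13 ⊆ -1-1,1--1,110-
E = {1--1, 101-, 110-}
Petrick residual → -1-1
Cover = bd + ad + ab'c + abc'  |cover|=4

4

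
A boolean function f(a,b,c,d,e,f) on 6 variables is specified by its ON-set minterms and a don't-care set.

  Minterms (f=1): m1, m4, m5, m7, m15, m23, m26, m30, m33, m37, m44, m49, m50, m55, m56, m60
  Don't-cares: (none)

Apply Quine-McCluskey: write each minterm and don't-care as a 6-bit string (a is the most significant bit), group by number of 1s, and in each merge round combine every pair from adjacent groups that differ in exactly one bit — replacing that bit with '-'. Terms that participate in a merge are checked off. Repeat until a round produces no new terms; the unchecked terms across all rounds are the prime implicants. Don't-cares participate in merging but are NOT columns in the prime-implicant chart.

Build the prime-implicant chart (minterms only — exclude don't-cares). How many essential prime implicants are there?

9

[col 0] 000001*, 000100*, 000101*, 000111*, 001111*, 010111*, 011010*, 011110*, 100001*, 100101*, 101100*, 110001*, 110010, 110111*, 111000*, 111100*
[col 1] -00001*, -00101*, -10111, 0-0111, 00-111, 000-01*, 0001-1, 00010-, 011-10, 1-0001, 1-1100, 100-01*, 111-00
[col 2] -00-01
Prime implicants: -00-01, -10111, 0-0111, 00-111, 0001-1, 00010-, 011-10, 1-0001, 1-1100, 110010, 111-00
PI chart (minterm → PIs covering it):
  1 | -00-01  (sole → essential)
  4 | 00010-  (sole → essential)
  5 | -00-01,0001-1,00010-
  7 | 0-0111,00-111,0001-1
  15 | 00-111  (sole → essential)
  23 | -10111,0-0111
  26 | 011-10  (sole → essential)
  30 | 011-10  (sole → essential)
  33 | -00-01,1-0001
  37 | -00-01  (sole → essential)
  44 | 1-1100  (sole → essential)
  49 | 1-0001  (sole → essential)
  50 | 110010  (sole → essential)
  55 | -10111  (sole → essential)
  56 | 111-00  (sole → essential)
  60 | 1-1100,111-00
Essential prime implicants: -00-01, -10111, 00-111, 00010-, 011-10, 1-0001, 1-1100, 110010, 111-00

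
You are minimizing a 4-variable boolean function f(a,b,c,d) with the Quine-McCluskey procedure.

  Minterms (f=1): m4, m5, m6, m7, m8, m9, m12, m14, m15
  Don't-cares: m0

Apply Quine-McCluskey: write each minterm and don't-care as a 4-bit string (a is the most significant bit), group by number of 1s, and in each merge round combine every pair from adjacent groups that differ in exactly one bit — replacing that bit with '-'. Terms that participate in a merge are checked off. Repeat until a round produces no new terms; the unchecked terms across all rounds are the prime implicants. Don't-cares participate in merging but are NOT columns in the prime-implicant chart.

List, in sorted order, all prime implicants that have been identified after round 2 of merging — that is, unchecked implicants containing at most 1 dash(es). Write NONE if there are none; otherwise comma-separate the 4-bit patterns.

Round 0: 0000✓ 0100✓ 0101✓ 0110✓ 0111✓ 1000✓ 1001✓ 1100✓ 1110✓ 1111✓
Round 1: -000✓ -100✓ -110✓ -111✓ 0-00✓ 01-0✓ 01-1✓ 010-✓ 011-✓ 1-00✓ 100- 11-0✓ 111-✓
Round 2: --00 -1-0 -11- 01--
PIs = {--00, -1-0, -11-, 01--, 100-}

100-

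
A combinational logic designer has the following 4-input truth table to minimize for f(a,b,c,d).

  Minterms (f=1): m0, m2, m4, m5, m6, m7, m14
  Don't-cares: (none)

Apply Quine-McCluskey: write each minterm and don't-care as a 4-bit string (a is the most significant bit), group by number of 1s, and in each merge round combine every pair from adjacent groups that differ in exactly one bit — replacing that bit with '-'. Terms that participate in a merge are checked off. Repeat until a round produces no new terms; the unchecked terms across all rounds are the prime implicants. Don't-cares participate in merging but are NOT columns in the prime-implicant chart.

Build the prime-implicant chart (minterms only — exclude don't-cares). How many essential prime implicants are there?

size-2^0 implicants → 0000(✓)  0010(✓)  0100(✓)  0101(✓)  0110(✓)  0111(✓)  1110(✓)
size-2^1 implicants → -110  0-00(✓)  0-10(✓)  00-0(✓)  01-0(✓)  01-1(✓)  010-(✓)  011-(✓)
size-2^2 implicants → 0--0  01--
Unchecked terms (primes): -110, 0--0, 01--
Minterm coverage:
  m0 ⊆ 0--0 [E]
  m2 ⊆ 0--0 [E]
  m4 ⊆ 0--0,01--
  m5 ⊆ 01-- [E]
  m6 ⊆ -110,0--0,01--
  m7 ⊆ 01-- [E]
  m14 ⊆ -110 [E]
E = {-110, 0--0, 01--}

3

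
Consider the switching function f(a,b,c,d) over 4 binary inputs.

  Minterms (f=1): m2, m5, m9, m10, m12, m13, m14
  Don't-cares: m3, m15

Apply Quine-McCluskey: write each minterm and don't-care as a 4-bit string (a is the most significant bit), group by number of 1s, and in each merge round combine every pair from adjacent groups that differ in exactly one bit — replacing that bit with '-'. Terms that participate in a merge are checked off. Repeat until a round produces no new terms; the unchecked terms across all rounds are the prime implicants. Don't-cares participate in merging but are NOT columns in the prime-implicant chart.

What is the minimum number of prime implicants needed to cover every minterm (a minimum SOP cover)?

4

size-2^0 implicants → 0010(✓)  0011(✓)  0101(✓)  1001(✓)  1010(✓)  1100(✓)  1101(✓)  1110(✓)  1111(✓)
size-2^1 implicants → -010  -101  001-  1-01  1-10  11-0(✓)  11-1(✓)  110-(✓)  111-(✓)
size-2^2 implicants → 11--
Unchecked terms (primes): -010, -101, 001-, 1-01, 1-10, 11--
Minterm coverage:
  m2 ⊆ -010,001-
  m5 ⊆ -101 [E]
  m9 ⊆ 1-01 [E]
  m10 ⊆ -010,1-10
  m12 ⊆ 11-- [E]
  m13 ⊆ -101,1-01,11--
  m14 ⊆ 1-10,11--
E = {-101, 1-01, 11--}
Petrick residual → -010
Cover = b'cd' + bc'd + ac'd + ab  |cover|=4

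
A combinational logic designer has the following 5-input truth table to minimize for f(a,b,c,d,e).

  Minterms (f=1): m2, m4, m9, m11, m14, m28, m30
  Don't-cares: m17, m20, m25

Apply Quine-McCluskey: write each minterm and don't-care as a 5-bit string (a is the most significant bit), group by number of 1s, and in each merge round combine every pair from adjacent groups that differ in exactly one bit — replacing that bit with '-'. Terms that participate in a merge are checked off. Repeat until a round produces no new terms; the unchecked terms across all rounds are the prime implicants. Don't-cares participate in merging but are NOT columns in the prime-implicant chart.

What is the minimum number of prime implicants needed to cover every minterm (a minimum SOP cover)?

[col 0] 00010, 00100*, 01001*, 01011*, 01110*, 10001*, 10100*, 11001*, 11100*, 11110*
[col 1] -0100, -1001, -1110, 010-1, 1-001, 1-100, 111-0
Prime implicants: -0100, -1001, -1110, 00010, 010-1, 1-001, 1-100, 111-0
PI chart (minterm → PIs covering it):
  2 | 00010  (sole → essential)
  4 | -0100  (sole → essential)
  9 | -1001,010-1
  11 | 010-1  (sole → essential)
  14 | -1110  (sole → essential)
  28 | 1-100,111-0
  30 | -1110,111-0
Essential prime implicants: -0100, -1110, 00010, 010-1
Petrick residual → 1-100
Minimum SOP uses 5 PIs: b'cd'e' + bcde' + a'b'c'de' + a'bc'e + acd'e'

5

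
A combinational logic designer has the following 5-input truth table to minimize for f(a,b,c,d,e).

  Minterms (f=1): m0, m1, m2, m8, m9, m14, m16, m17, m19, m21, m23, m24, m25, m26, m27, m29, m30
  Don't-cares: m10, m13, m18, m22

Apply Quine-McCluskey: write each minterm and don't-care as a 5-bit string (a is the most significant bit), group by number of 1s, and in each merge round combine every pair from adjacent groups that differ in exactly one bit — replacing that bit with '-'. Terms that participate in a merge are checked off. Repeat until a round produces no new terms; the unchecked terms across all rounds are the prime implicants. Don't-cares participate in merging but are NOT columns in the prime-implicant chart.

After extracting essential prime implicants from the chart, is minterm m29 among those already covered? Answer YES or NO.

[col 0] 00000*, 00001*, 00010*, 01000*, 01001*, 01010*, 01101*, 01110*, 10000*, 10001*, 10010*, 10011*, 10101*, 10110*, 10111*, 11000*, 11001*, 11010*, 11011*, 11101*, 11110*
[col 1] -0000*, -0001*, -0010*, -1000*, -1001*, -1010*, -1101*, -1110*, 0-000*, 0-001*, 0-010*, 000-0*, 0000-*, 01-01*, 01-10*, 010-0*, 0100-*, 1-000*, 1-001*, 1-010*, 1-011*, 1-101*, 1-110*, 10-01*, 10-10*, 10-11*, 100-0*, 100-1*, 1000-*, 1001-*, 101-1*, 1011-*, 11-01*, 11-10*, 110-0*, 110-1*, 1100-*, 1101-*
[col 2] --000*, --001*, --010*, -00-0*, -000-*, -1-01, -1-10, -10-0*, -100-*, 0-0-0*, 0-00-*, 1--01, 1--10, 1-0-0*, 1-0-1*, 1-00-*, 1-01-*, 10--1, 10-1-, 100--*, 110--*
[col 3] --0-0, --00-, 1-0--
Prime implicants: --0-0, --00-, -1-01, -1-10, 1--01, 1--10, 1-0--, 10--1, 10-1-
PI chart (minterm → PIs covering it):
  0 | --0-0,--00-
  1 | --00-  (sole → essential)
  2 | --0-0  (sole → essential)
  8 | --0-0,--00-
  9 | --00-,-1-01
  14 | -1-10  (sole → essential)
  16 | --0-0,--00-,1-0--
  17 | --00-,1--01,1-0--,10--1
  19 | 1-0--,10--1,10-1-
  21 | 1--01,10--1
  23 | 10--1,10-1-
  24 | --0-0,--00-,1-0--
  25 | --00-,-1-01,1--01,1-0--
  26 | --0-0,-1-10,1--10,1-0--
  27 | 1-0--  (sole → essential)
  29 | -1-01,1--01
  30 | -1-10,1--10
Essential prime implicants: --0-0, --00-, -1-10, 1-0--

NO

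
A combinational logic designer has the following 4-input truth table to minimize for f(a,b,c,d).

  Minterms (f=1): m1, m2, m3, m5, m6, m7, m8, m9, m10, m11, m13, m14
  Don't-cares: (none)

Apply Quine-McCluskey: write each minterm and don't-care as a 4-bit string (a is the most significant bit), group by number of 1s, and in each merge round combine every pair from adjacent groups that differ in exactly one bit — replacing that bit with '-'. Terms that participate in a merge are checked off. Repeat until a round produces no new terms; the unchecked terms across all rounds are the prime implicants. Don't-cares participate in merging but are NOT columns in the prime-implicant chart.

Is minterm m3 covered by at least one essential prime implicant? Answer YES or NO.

size-2^0 implicants → 0001(✓)  0010(✓)  0011(✓)  0101(✓)  0110(✓)  0111(✓)  1000(✓)  1001(✓)  1010(✓)  1011(✓)  1101(✓)  1110(✓)
size-2^1 implicants → -001(✓)  -010(✓)  -011(✓)  -101(✓)  -110(✓)  0-01(✓)  0-10(✓)  0-11(✓)  00-1(✓)  001-(✓)  01-1(✓)  011-(✓)  1-01(✓)  1-10(✓)  10-0(✓)  10-1(✓)  100-(✓)  101-(✓)
size-2^2 implicants → --01  --10  -0-1  -01-  0--1  0-1-  10--
Unchecked terms (primes): --01, --10, -0-1, -01-, 0--1, 0-1-, 10--
Minterm coverage:
  m1 ⊆ --01,-0-1,0--1
  m2 ⊆ --10,-01-,0-1-
  m3 ⊆ -0-1,-01-,0--1,0-1-
  m5 ⊆ --01,0--1
  m6 ⊆ --10,0-1-
  m7 ⊆ 0--1,0-1-
  m8 ⊆ 10-- [E]
  m9 ⊆ --01,-0-1,10--
  m10 ⊆ --10,-01-,10--
  m11 ⊆ -0-1,-01-,10--
  m13 ⊆ --01 [E]
  m14 ⊆ --10 [E]
E = {--01, --10, 10--}

NO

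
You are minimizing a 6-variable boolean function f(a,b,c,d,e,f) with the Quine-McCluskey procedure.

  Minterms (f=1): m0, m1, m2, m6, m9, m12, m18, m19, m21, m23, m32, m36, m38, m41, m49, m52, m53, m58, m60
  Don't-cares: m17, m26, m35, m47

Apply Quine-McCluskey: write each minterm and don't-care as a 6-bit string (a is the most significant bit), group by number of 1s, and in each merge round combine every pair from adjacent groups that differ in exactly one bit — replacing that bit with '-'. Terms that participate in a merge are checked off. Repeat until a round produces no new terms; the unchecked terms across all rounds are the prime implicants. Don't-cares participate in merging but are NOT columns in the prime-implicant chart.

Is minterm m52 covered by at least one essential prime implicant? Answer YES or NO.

YES

Round 0: 000000✓ 000001✓ 000010✓ 000110✓ 001001✓ 001100 010001✓ 010010✓ 010011✓ 010101✓ 010111✓ 011010✓ 100000✓ 100011 100100✓ 100110✓ 101001✓ 101111 110001✓ 110100✓ 110101✓ 111010✓ 111100✓
Round 1: -00000 -00110 -01001 -10001✓ -10101✓ -11010 0-0001 0-0010 00-001 000-10 0000-0 00000- 01-010 010-01✓ 010-11✓ 0100-1✓ 01001- 0101-1✓ 1-0100 100-00 1001-0 11-100 110-01✓ 11010-
Round 2: -10-01 010--1
PIs = {-00000, -00110, -01001, -10-01, -11010, 0-0001, 0-0010, 00-001, 000-10, 0000-0, 00000-, 001100, 01-010, 010--1, 01001-, 1-0100, 100-00, 100011, 1001-0, 101111, 11-100, 11010-}
Coverage chart:
  m0: -00000,0000-0,00000-
  m1: 0-0001,00-001,00000-
  m2: 0-0010,000-10,0000-0
  m6: -00110,000-10
  m9: -01001,00-001
  m12: 001100 ←essential
  m18: 0-0010,01-010,01001-
  m19: 010--1,01001-
  m21: -10-01,010--1
  m23: 010--1 ←essential
  m32: -00000,100-00
  m36: 1-0100,100-00,1001-0
  m38: -00110,1001-0
  m41: -01001 ←essential
  m49: -10-01 ←essential
  m52: 1-0100,11-100,11010-
  m53: -10-01,11010-
  m58: -11010 ←essential
  m60: 11-100 ←essential
Essential: -01001, -10-01, -11010, 001100, 010--1, 11-100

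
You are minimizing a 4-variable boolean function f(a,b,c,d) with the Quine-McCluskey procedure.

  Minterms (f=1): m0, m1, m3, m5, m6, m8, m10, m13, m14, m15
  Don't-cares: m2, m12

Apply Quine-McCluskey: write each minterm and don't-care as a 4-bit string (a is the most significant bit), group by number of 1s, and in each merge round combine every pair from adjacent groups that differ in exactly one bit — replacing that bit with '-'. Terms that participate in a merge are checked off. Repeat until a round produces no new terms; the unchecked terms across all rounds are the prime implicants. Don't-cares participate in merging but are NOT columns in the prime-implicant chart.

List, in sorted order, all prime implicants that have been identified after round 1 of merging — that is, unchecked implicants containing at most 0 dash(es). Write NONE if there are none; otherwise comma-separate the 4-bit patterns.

NONE

Round 0: 0000✓ 0001✓ 0010✓ 0011✓ 0101✓ 0110✓ 1000✓ 1010✓ 1100✓ 1101✓ 1110✓ 1111✓
Round 1: -000✓ -010✓ -101 -110✓ 0-01 0-10✓ 00-0✓ 00-1✓ 000-✓ 001-✓ 1-00✓ 1-10✓ 10-0✓ 11-0✓ 11-1✓ 110-✓ 111-✓
Round 2: --10 -0-0 00-- 1--0 11--
PIs = {--10, -0-0, -101, 0-01, 00--, 1--0, 11--}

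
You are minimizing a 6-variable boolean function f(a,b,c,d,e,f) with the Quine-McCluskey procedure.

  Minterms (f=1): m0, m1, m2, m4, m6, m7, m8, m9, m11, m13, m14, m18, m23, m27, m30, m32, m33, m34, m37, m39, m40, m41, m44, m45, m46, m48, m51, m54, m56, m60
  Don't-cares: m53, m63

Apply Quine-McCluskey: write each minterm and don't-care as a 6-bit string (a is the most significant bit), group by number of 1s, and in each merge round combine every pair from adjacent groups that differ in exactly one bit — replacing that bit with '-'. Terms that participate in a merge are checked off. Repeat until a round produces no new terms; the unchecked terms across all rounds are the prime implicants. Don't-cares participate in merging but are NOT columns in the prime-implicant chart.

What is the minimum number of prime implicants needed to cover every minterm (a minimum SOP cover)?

14

size-2^0 implicants → 000000(✓)  000001(✓)  000010(✓)  000100(✓)  000110(✓)  000111(✓)  001000(✓)  001001(✓)  001011(✓)  001101(✓)  001110(✓)  010010(✓)  010111(✓)  011011(✓)  011110(✓)  100000(✓)  100001(✓)  100010(✓)  100101(✓)  100111(✓)  101000(✓)  101001(✓)  101100(✓)  101101(✓)  101110(✓)  110000(✓)  110011  110101(✓)  110110  111000(✓)  111100(✓)  111111
size-2^1 implicants → -00000(✓)  -00001(✓)  -00010(✓)  -00111  -01000(✓)  -01001(✓)  -01101(✓)  -01110  0-0010  0-0111  0-1011  0-1110  00-000(✓)  00-001(✓)  00-110  000-00(✓)  000-10(✓)  0000-0(✓)  00000-(✓)  0001-0(✓)  00011-  001-01(✓)  0010-1  00100-(✓)  1-0000(✓)  1-0101  1-1000(✓)  1-1100(✓)  10-000(✓)  10-001(✓)  10-101(✓)  100-01(✓)  1000-0(✓)  10000-(✓)  1001-1  101-00(✓)  101-01(✓)  10100-(✓)  1011-0  10110-(✓)  11-000(✓)  111-00(✓)
size-2^2 implicants → -0-000(✓)  -0-001(✓)  -000-0  -0000-(✓)  -01-01  -0100-(✓)  00-00-(✓)  000--0  1--000  1-1-00  10--01  10-00-(✓)  101-0-
size-2^3 implicants → -0-00-
Unchecked terms (primes): -0-00-, -000-0, -00111, -01-01, -01110, 0-0010, 0-0111, 0-1011, 0-1110, 00-110, 000--0, 00011-, 0010-1, 1--000, 1-0101, 1-1-00, 10--01, 1001-1, 101-0-, 1011-0, 110011, 110110, 111111
Minterm coverage:
  m0 ⊆ -0-00-,-000-0,000--0
  m1 ⊆ -0-00- [E]
  m2 ⊆ -000-0,0-0010,000--0
  m4 ⊆ 000--0 [E]
  m6 ⊆ 00-110,000--0,00011-
  m7 ⊆ -00111,0-0111,00011-
  m8 ⊆ -0-00- [E]
  m9 ⊆ -0-00-,-01-01,0010-1
  m11 ⊆ 0-1011,0010-1
  m13 ⊆ -01-01 [E]
  m14 ⊆ -01110,0-1110,00-110
  m18 ⊆ 0-0010 [E]
  m23 ⊆ 0-0111 [E]
  m27 ⊆ 0-1011 [E]
  m30 ⊆ 0-1110 [E]
  m32 ⊆ -0-00-,-000-0,1--000
  m33 ⊆ -0-00-,10--01
  m34 ⊆ -000-0 [E]
  m37 ⊆ 1-0101,10--01,1001-1
  m39 ⊆ -00111,1001-1
  m40 ⊆ -0-00-,1--000,1-1-00,101-0-
  m41 ⊆ -0-00-,-01-01,10--01,101-0-
  m44 ⊆ 1-1-00,101-0-,1011-0
  m45 ⊆ -01-01,10--01,101-0-
  m46 ⊆ -01110,1011-0
  m48 ⊆ 1--000 [E]
  m51 ⊆ 110011 [E]
  m54 ⊆ 110110 [E]
  m56 ⊆ 1--000,1-1-00
  m60 ⊆ 1-1-00 [E]
E = {-0-00-, -000-0, -01-01, 0-0010, 0-0111, 0-1011, 0-1110, 000--0, 1--000, 1-1-00, 110011, 110110}
Petrick residual → -01110, 1001-1
Cover = b'd'e' + b'c'd'f' + b'ce'f + b'cdef' + a'c'd'ef' + a'c'def + a'cd'ef + a'cdef' + a'b'c'f' + ad'e'f' + ace'f' + ab'c'df + abc'd'ef + abc'def'  |cover|=14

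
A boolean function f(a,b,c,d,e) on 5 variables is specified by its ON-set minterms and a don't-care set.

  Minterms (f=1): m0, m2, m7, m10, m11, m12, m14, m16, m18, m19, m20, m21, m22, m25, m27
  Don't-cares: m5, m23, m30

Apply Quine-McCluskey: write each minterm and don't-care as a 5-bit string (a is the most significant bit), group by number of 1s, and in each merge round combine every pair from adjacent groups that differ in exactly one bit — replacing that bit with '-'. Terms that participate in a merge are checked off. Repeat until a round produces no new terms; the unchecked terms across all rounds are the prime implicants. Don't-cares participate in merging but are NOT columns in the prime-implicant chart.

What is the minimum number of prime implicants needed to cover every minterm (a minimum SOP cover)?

Round 0: 00000✓ 00010✓ 00101✓ 00111✓ 01010✓ 01011✓ 01100✓ 01110✓ 10000✓ 10010✓ 10011✓ 10100✓ 10101✓ 10110✓ 10111✓ 11001✓ 11011✓ 11110✓
Round 1: -0000✓ -0010✓ -0101✓ -0111✓ -1011 -1110 0-010 000-0✓ 001-1✓ 01-10 0101- 011-0 1-011 1-110 10-00✓ 10-10✓ 10-11✓ 100-0✓ 1001-✓ 101-0✓ 101-1✓ 1010-✓ 1011-✓ 110-1
Round 2: -00-0 -01-1 10--0 10-1- 101--
PIs = {-00-0, -01-1, -1011, -1110, 0-010, 01-10, 0101-, 011-0, 1-011, 1-110, 10--0, 10-1-, 101--, 110-1}
Coverage chart:
  m0: -00-0 ←essential
  m2: -00-0,0-010
  m7: -01-1 ←essential
  m10: 0-010,01-10,0101-
  m11: -1011,0101-
  m12: 011-0 ←essential
  m14: -1110,01-10,011-0
  m16: -00-0,10--0
  m18: -00-0,10--0,10-1-
  m19: 1-011,10-1-
  m20: 10--0,101--
  m21: -01-1,101--
  m22: 1-110,10--0,10-1-,101--
  m25: 110-1 ←essential
  m27: -1011,1-011,110-1
Essential: -00-0, -01-1, 011-0, 110-1
Petrick residual → 0101-, 1-011, 10--0
Min cover (7 terms): b'c'e' + b'ce + a'bc'd + a'bce' + ac'de + ab'e' + abc'e

7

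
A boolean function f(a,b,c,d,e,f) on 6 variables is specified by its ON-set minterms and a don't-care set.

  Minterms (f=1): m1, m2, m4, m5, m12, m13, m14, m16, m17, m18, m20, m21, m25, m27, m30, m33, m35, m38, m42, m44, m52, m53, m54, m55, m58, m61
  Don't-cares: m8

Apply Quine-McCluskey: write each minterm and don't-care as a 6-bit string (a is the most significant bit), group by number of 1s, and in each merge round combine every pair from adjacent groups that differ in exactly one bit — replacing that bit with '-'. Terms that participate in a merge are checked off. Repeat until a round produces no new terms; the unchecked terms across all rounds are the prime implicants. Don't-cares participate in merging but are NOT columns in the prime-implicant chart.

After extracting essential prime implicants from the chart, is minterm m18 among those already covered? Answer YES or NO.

Round 0: 000001✓ 000010✓ 000100✓ 000101✓ 001000✓ 001100✓ 001101✓ 001110✓ 010000✓ 010001✓ 010010✓ 010100✓ 010101✓ 011001✓ 011011✓ 011110✓ 100001✓ 100011✓ 100110✓ 101010✓ 101100✓ 110100✓ 110101✓ 110110✓ 110111✓ 111010✓ 111101✓
Round 1: -00001 -01100 -10100✓ -10101✓ 0-0001✓ 0-0010 0-0100✓ 0-0101✓ 0-1110 00-100✓ 00-101✓ 000-01✓ 00010-✓ 001-00 0011-0 00110-✓ 01-001 010-00✓ 010-01✓ 0100-0 01000-✓ 01010-✓ 0110-1 1-0110 1-1010 1000-1 11-101 1101-0✓ 1101-1✓ 11010-✓ 11011-✓
Round 2: -1010- 0-0-01 0-010- 00-10- 010-0- 1101--
PIs = {-00001, -01100, -1010-, 0-0-01, 0-0010, 0-010-, 0-1110, 00-10-, 001-00, 0011-0, 01-001, 010-0-, 0100-0, 0110-1, 1-0110, 1-1010, 1000-1, 11-101, 1101--}
Coverage chart:
  m1: -00001,0-0-01
  m2: 0-0010 ←essential
  m4: 0-010-,00-10-
  m5: 0-0-01,0-010-,00-10-
  m12: -01100,00-10-,001-00,0011-0
  m13: 00-10- ←essential
  m14: 0-1110,0011-0
  m16: 010-0-,0100-0
  m17: 0-0-01,01-001,010-0-
  m18: 0-0010,0100-0
  m20: -1010-,0-010-,010-0-
  m21: -1010-,0-0-01,0-010-,010-0-
  m25: 01-001,0110-1
  m27: 0110-1 ←essential
  m30: 0-1110 ←essential
  m33: -00001,1000-1
  m35: 1000-1 ←essential
  m38: 1-0110 ←essential
  m42: 1-1010 ←essential
  m44: -01100 ←essential
  m52: -1010-,1101--
  m53: -1010-,11-101,1101--
  m54: 1-0110,1101--
  m55: 1101-- ←essential
  m58: 1-1010 ←essential
  m61: 11-101 ←essential
Essential: -01100, 0-0010, 0-1110, 00-10-, 0110-1, 1-0110, 1-1010, 1000-1, 11-101, 1101--

YES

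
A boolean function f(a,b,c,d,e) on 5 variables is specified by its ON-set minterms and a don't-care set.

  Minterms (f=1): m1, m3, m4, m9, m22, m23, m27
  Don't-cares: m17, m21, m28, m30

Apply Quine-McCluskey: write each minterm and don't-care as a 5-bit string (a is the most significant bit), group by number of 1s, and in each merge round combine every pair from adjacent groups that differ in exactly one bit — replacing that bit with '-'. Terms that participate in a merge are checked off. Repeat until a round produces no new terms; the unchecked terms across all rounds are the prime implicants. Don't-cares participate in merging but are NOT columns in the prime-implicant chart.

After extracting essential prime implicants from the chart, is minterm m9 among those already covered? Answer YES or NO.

size-2^0 implicants → 00001(✓)  00011(✓)  00100  01001(✓)  10001(✓)  10101(✓)  10110(✓)  10111(✓)  11011  11100(✓)  11110(✓)
size-2^1 implicants → -0001  0-001  000-1  1-110  10-01  101-1  1011-  111-0
Unchecked terms (primes): -0001, 0-001, 000-1, 00100, 1-110, 10-01, 101-1, 1011-, 11011, 111-0
Minterm coverage:
  m1 ⊆ -0001,0-001,000-1
  m3 ⊆ 000-1 [E]
  m4 ⊆ 00100 [E]
  m9 ⊆ 0-001 [E]
  m22 ⊆ 1-110,1011-
  m23 ⊆ 101-1,1011-
  m27 ⊆ 11011 [E]
E = {0-001, 000-1, 00100, 11011}

YES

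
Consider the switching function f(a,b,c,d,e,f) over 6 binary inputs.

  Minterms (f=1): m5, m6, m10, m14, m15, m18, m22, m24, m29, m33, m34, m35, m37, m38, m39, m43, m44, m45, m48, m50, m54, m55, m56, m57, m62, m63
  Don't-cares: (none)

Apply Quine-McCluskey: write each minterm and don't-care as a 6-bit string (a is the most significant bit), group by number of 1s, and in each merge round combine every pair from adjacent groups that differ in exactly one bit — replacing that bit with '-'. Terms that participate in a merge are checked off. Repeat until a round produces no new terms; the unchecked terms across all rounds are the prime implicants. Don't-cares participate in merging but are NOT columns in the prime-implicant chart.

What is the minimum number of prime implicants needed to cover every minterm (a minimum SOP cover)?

size-2^0 implicants → 000101(✓)  000110(✓)  001010(✓)  001110(✓)  001111(✓)  010010(✓)  010110(✓)  011000(✓)  011101  100001(✓)  100010(✓)  100011(✓)  100101(✓)  100110(✓)  100111(✓)  101011(✓)  101100(✓)  101101(✓)  110000(✓)  110010(✓)  110110(✓)  110111(✓)  111000(✓)  111001(✓)  111110(✓)  111111(✓)
size-2^1 implicants → -00101  -00110(✓)  -10010(✓)  -10110(✓)  -11000  0-0110(✓)  00-110  001-10  00111-  010-10(✓)  1-0010(✓)  1-0110(✓)  1-0111(✓)  10-011  10-101  100-01(✓)  100-10(✓)  100-11(✓)  1000-1(✓)  10001-(✓)  1001-1(✓)  10011-(✓)  10110-  11-000  11-110(✓)  11-111(✓)  110-10(✓)  1100-0  11011-(✓)  11100-  11111-(✓)
size-2^2 implicants → --0110  -10-10  1-0-10  1-011-  100--1  100-1-  11-11-
Unchecked terms (primes): --0110, -00101, -10-10, -11000, 00-110, 001-10, 00111-, 011101, 1-0-10, 1-011-, 10-011, 10-101, 100--1, 100-1-, 10110-, 11-000, 11-11-, 1100-0, 11100-
Minterm coverage:
  m5 ⊆ -00101 [E]
  m6 ⊆ --0110,00-110
  m10 ⊆ 001-10 [E]
  m14 ⊆ 00-110,001-10,00111-
  m15 ⊆ 00111- [E]
  m18 ⊆ -10-10 [E]
  m22 ⊆ --0110,-10-10
  m24 ⊆ -11000 [E]
  m29 ⊆ 011101 [E]
  m33 ⊆ 100--1 [E]
  m34 ⊆ 1-0-10,100-1-
  m35 ⊆ 10-011,100--1,100-1-
  m37 ⊆ -00101,10-101,100--1
  m38 ⊆ --0110,1-0-10,1-011-,100-1-
  m39 ⊆ 1-011-,100--1,100-1-
  m43 ⊆ 10-011 [E]
  m44 ⊆ 10110- [E]
  m45 ⊆ 10-101,10110-
  m48 ⊆ 11-000,1100-0
  m50 ⊆ -10-10,1-0-10,1100-0
  m54 ⊆ --0110,-10-10,1-0-10,1-011-,11-11-
  m55 ⊆ 1-011-,11-11-
  m56 ⊆ -11000,11-000,11100-
  m57 ⊆ 11100- [E]
  m62 ⊆ 11-11- [E]
  m63 ⊆ 11-11- [E]
E = {-00101, -10-10, -11000, 001-10, 00111-, 011101, 10-011, 100--1, 10110-, 11-11-, 11100-}
Petrick residual → --0110, 1-0-10, 11-000
Cover = c'def' + b'c'de'f + bc'ef' + bcd'e'f' + a'b'cef' + a'b'cde + a'bcde'f + ac'ef' + ab'd'ef + ab'c'f + ab'cde' + abd'e'f' + abde + abcd'e'  |cover|=14

14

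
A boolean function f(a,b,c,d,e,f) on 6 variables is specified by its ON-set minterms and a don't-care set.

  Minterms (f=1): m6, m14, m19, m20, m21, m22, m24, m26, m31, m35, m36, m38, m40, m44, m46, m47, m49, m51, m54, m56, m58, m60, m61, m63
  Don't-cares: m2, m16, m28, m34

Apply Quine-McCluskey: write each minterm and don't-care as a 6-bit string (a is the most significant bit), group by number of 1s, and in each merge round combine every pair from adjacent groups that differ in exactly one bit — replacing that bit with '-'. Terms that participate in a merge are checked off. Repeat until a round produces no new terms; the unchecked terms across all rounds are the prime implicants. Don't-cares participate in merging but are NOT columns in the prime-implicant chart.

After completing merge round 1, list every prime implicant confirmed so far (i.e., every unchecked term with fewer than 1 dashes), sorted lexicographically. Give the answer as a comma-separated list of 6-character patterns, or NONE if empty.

size-2^0 implicants → 000010(✓)  000110(✓)  001110(✓)  010000(✓)  010011(✓)  010100(✓)  010101(✓)  010110(✓)  011000(✓)  011010(✓)  011100(✓)  011111(✓)  100010(✓)  100011(✓)  100100(✓)  100110(✓)  101000(✓)  101100(✓)  101110(✓)  101111(✓)  110001(✓)  110011(✓)  110110(✓)  111000(✓)  111010(✓)  111100(✓)  111101(✓)  111111(✓)
size-2^1 implicants → -00010(✓)  -00110(✓)  -01110(✓)  -10011  -10110(✓)  -11000(✓)  -11010(✓)  -11100(✓)  -11111  0-0110(✓)  00-110(✓)  000-10(✓)  01-000(✓)  01-100(✓)  010-00(✓)  0101-0  01010-  011-00(✓)  0110-0(✓)  1-0011  1-0110(✓)  1-1000(✓)  1-1100(✓)  1-1111  10-100(✓)  10-110(✓)  100-10(✓)  10001-  1001-0(✓)  101-00(✓)  1011-0(✓)  10111-  1100-1  111-00(✓)  1110-0(✓)  1111-1  11110-
size-2^2 implicants → --0110  -0-110  -00-10  -11-00  -110-0  01--00  1-1-00  10-1-0
Unchecked terms (primes): --0110, -0-110, -00-10, -10011, -11-00, -110-0, -11111, 01--00, 0101-0, 01010-, 1-0011, 1-1-00, 1-1111, 10-1-0, 10001-, 10111-, 1100-1, 1111-1, 11110-

NONE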